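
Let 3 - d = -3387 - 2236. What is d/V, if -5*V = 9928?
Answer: -14065/4964 ≈ -2.8334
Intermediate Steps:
V = -9928/5 (V = -⅕*9928 = -9928/5 ≈ -1985.6)
d = 5626 (d = 3 - (-3387 - 2236) = 3 - 1*(-5623) = 3 + 5623 = 5626)
d/V = 5626/(-9928/5) = 5626*(-5/9928) = -14065/4964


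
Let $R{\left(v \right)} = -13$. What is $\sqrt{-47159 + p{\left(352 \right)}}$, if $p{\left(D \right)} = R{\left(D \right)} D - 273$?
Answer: $2 i \sqrt{13002} \approx 228.05 i$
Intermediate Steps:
$p{\left(D \right)} = -273 - 13 D$ ($p{\left(D \right)} = - 13 D - 273 = -273 - 13 D$)
$\sqrt{-47159 + p{\left(352 \right)}} = \sqrt{-47159 - 4849} = \sqrt{-52008} = 2 i \sqrt{13002}$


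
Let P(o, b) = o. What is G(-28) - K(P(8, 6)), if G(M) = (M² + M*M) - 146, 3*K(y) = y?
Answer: 4258/3 ≈ 1419.3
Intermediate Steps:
K(y) = y/3
G(M) = -146 + 2*M² (G(M) = (M² + M²) - 146 = 2*M² - 146 = -146 + 2*M²)
G(-28) - K(P(8, 6)) = (-146 + 2*(-28)²) - 8/3 = (-146 + 2*784) - 1*8/3 = (-146 + 1568) - 8/3 = 1422 - 8/3 = 4258/3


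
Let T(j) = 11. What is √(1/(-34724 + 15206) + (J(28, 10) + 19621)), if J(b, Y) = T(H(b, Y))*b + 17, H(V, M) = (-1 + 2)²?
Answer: √7598475034986/19518 ≈ 141.23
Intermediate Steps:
H(V, M) = 1 (H(V, M) = 1² = 1)
J(b, Y) = 17 + 11*b (J(b, Y) = 11*b + 17 = 17 + 11*b)
√(1/(-34724 + 15206) + (J(28, 10) + 19621)) = √(1/(-34724 + 15206) + ((17 + 11*28) + 19621)) = √(1/(-19518) + ((17 + 308) + 19621)) = √(-1/19518 + (325 + 19621)) = √(-1/19518 + 19946) = √(389306027/19518) = √7598475034986/19518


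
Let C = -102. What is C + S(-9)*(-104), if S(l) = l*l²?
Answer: 75714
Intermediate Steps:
S(l) = l³
C + S(-9)*(-104) = -102 + (-9)³*(-104) = -102 - 729*(-104) = -102 + 75816 = 75714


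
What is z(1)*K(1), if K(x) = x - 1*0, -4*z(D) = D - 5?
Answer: 1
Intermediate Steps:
z(D) = 5/4 - D/4 (z(D) = -(D - 5)/4 = -(-5 + D)/4 = 5/4 - D/4)
K(x) = x (K(x) = x + 0 = x)
z(1)*K(1) = (5/4 - ¼*1)*1 = (5/4 - ¼)*1 = 1*1 = 1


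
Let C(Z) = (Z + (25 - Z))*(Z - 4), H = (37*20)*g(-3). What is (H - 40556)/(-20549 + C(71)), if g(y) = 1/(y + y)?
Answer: 61019/28311 ≈ 2.1553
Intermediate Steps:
g(y) = 1/(2*y)
H = -370/3 (H = (37*20)*((½)/(-3)) = 740*((½)*(-⅓)) = 740*(-⅙) = -370/3 ≈ -123.33)
C(Z) = -100 + 25*Z (C(Z) = 25*(-4 + Z) = -100 + 25*Z)
(H - 40556)/(-20549 + C(71)) = (-370/3 - 40556)/(-20549 + (-100 + 25*71)) = -122038/(3*(-20549 + (-100 + 1775))) = -122038/(3*(-20549 + 1675)) = -122038/3/(-18874) = -122038/3*(-1/18874) = 61019/28311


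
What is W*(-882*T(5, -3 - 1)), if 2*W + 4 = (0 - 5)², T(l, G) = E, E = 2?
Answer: -18522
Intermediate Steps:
T(l, G) = 2
W = 21/2 (W = -2 + (0 - 5)²/2 = -2 + (½)*(-5)² = -2 + (½)*25 = -2 + 25/2 = 21/2 ≈ 10.500)
W*(-882*T(5, -3 - 1)) = 21*(-882*2)/2 = (21/2)*(-1764) = -18522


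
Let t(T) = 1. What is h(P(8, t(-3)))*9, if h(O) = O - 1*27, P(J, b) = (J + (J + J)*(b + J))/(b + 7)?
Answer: -72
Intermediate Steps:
P(J, b) = (J + 2*J*(J + b))/(7 + b) (P(J, b) = (J + (2*J)*(J + b))/(7 + b) = (J + 2*J*(J + b))/(7 + b))
h(O) = -27 + O (h(O) = O - 27 = -27 + O)
h(P(8, t(-3)))*9 = (-27 + 8*(1 + 2*8 + 2*1)/(7 + 1))*9 = (-27 + 8*(1 + 16 + 2)/8)*9 = (-27 + 8*(⅛)*19)*9 = (-27 + 19)*9 = -8*9 = -72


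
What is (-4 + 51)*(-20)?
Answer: -940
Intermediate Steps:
(-4 + 51)*(-20) = 47*(-20) = -940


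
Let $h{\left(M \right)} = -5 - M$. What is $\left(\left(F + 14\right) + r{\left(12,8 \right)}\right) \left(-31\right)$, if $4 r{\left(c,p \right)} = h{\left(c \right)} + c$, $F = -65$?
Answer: $\frac{6479}{4} \approx 1619.8$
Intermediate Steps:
$r{\left(c,p \right)} = - \frac{5}{4}$ ($r{\left(c,p \right)} = \frac{\left(-5 - c\right) + c}{4} = \frac{1}{4} \left(-5\right) = - \frac{5}{4}$)
$\left(\left(F + 14\right) + r{\left(12,8 \right)}\right) \left(-31\right) = \left(\left(-65 + 14\right) - \frac{5}{4}\right) \left(-31\right) = \left(-51 - \frac{5}{4}\right) \left(-31\right) = \left(- \frac{209}{4}\right) \left(-31\right) = \frac{6479}{4}$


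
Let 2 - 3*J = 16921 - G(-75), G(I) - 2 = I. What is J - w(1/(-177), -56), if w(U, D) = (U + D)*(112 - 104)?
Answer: -923224/177 ≈ -5216.0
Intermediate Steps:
G(I) = 2 + I
J = -5664 (J = 2/3 - (16921 - (2 - 75))/3 = 2/3 - (16921 - 1*(-73))/3 = 2/3 - (16921 + 73)/3 = 2/3 - 1/3*16994 = 2/3 - 16994/3 = -5664)
w(U, D) = 8*D + 8*U (w(U, D) = (D + U)*8 = 8*D + 8*U)
J - w(1/(-177), -56) = -5664 - (8*(-56) + 8/(-177)) = -5664 - (-448 + 8*(-1/177)) = -5664 - (-448 - 8/177) = -5664 - 1*(-79304/177) = -5664 + 79304/177 = -923224/177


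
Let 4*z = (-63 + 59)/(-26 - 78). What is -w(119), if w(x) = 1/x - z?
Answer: 15/12376 ≈ 0.0012120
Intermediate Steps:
z = 1/104 (z = ((-63 + 59)/(-26 - 78))/4 = (-4/(-104))/4 = (-4*(-1/104))/4 = (¼)*(1/26) = 1/104 ≈ 0.0096154)
w(x) = -1/104 + 1/x (w(x) = 1/x - 1*1/104 = 1/x - 1/104 = -1/104 + 1/x)
-w(119) = -(104 - 1*119)/(104*119) = -(104 - 119)/(104*119) = -(-15)/(104*119) = -1*(-15/12376) = 15/12376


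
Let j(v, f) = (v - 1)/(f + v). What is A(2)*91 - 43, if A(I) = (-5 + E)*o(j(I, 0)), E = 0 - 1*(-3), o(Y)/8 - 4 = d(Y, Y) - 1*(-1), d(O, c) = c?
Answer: -8051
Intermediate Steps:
j(v, f) = (-1 + v)/(f + v)
o(Y) = 40 + 8*Y (o(Y) = 32 + 8*(Y - 1*(-1)) = 32 + 8*(Y + 1) = 32 + 8*(1 + Y) = 32 + (8 + 8*Y) = 40 + 8*Y)
E = 3 (E = 0 + 3 = 3)
A(I) = -80 - 16*(-1 + I)/I (A(I) = (-5 + 3)*(40 + 8*((-1 + I)/(0 + I))) = -2*(40 + 8*((-1 + I)/I)) = -2*(40 + 8*(-1 + I)/I) = -80 - 16*(-1 + I)/I)
A(2)*91 - 43 = (-96 + 16/2)*91 - 43 = (-96 + 16*(1/2))*91 - 43 = (-96 + 8)*91 - 43 = -88*91 - 43 = -8008 - 43 = -8051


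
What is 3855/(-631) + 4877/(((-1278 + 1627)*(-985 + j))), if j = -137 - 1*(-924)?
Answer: -269465597/43603362 ≈ -6.1799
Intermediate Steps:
j = 787 (j = -137 + 924 = 787)
3855/(-631) + 4877/(((-1278 + 1627)*(-985 + j))) = 3855/(-631) + 4877/(((-1278 + 1627)*(-985 + 787))) = 3855*(-1/631) + 4877/((349*(-198))) = -3855/631 + 4877/(-69102) = -3855/631 + 4877*(-1/69102) = -3855/631 - 4877/69102 = -269465597/43603362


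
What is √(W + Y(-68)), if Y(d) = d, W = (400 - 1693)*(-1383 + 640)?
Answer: √960631 ≈ 980.12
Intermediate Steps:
W = 960699 (W = -1293*(-743) = 960699)
√(W + Y(-68)) = √(960699 - 68) = √960631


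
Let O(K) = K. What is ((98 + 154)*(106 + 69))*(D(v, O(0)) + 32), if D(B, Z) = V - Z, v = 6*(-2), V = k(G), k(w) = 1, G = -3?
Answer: 1455300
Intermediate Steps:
V = 1
v = -12
D(B, Z) = 1 - Z
((98 + 154)*(106 + 69))*(D(v, O(0)) + 32) = ((98 + 154)*(106 + 69))*((1 - 1*0) + 32) = (252*175)*((1 + 0) + 32) = 44100*(1 + 32) = 44100*33 = 1455300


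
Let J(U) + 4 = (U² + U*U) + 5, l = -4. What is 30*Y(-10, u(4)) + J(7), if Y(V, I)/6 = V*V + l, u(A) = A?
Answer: 17379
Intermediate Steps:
J(U) = 1 + 2*U² (J(U) = -4 + ((U² + U*U) + 5) = -4 + ((U² + U²) + 5) = -4 + (2*U² + 5) = -4 + (5 + 2*U²) = 1 + 2*U²)
Y(V, I) = -24 + 6*V² (Y(V, I) = 6*(V*V - 4) = 6*(V² - 4) = 6*(-4 + V²) = -24 + 6*V²)
30*Y(-10, u(4)) + J(7) = 30*(-24 + 6*(-10)²) + (1 + 2*7²) = 30*(-24 + 6*100) + (1 + 2*49) = 30*(-24 + 600) + (1 + 98) = 30*576 + 99 = 17280 + 99 = 17379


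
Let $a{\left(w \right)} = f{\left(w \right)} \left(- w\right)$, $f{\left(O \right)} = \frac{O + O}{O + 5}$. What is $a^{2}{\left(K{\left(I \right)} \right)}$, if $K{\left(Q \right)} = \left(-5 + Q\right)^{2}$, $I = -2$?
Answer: $\frac{5764801}{729} \approx 7907.8$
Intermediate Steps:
$f{\left(O \right)} = \frac{2 O}{5 + O}$
$a{\left(w \right)} = - \frac{2 w^{2}}{5 + w}$ ($a{\left(w \right)} = \frac{2 w}{5 + w} \left(- w\right) = - \frac{2 w^{2}}{5 + w}$)
$a^{2}{\left(K{\left(I \right)} \right)} = \left(- \frac{2 \left(\left(-5 - 2\right)^{2}\right)^{2}}{5 + \left(-5 - 2\right)^{2}}\right)^{2} = \left(- \frac{2 \left(\left(-7\right)^{2}\right)^{2}}{5 + \left(-7\right)^{2}}\right)^{2} = \left(- \frac{2 \cdot 49^{2}}{5 + 49}\right)^{2} = \left(\left(-2\right) 2401 \cdot \frac{1}{54}\right)^{2} = \left(- \frac{2401}{27}\right)^{2} = \frac{5764801}{729}$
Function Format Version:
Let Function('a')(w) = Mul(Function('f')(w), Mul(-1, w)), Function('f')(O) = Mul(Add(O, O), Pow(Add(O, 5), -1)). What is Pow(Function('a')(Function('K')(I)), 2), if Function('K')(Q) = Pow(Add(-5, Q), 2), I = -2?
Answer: Rational(5764801, 729) ≈ 7907.8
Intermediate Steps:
Function('f')(O) = Mul(2, O, Pow(Add(5, O), -1)) (Function('f')(O) = Mul(Mul(2, O), Pow(Add(5, O), -1)) = Mul(2, O, Pow(Add(5, O), -1)))
Function('a')(w) = Mul(-2, Pow(w, 2), Pow(Add(5, w), -1)) (Function('a')(w) = Mul(Mul(2, w, Pow(Add(5, w), -1)), Mul(-1, w)) = Mul(-2, Pow(w, 2), Pow(Add(5, w), -1)))
Pow(Function('a')(Function('K')(I)), 2) = Pow(Mul(-2, Pow(Pow(Add(-5, -2), 2), 2), Pow(Add(5, Pow(Add(-5, -2), 2)), -1)), 2) = Pow(Mul(-2, Pow(Pow(-7, 2), 2), Pow(Add(5, Pow(-7, 2)), -1)), 2) = Pow(Mul(-2, Pow(49, 2), Pow(Add(5, 49), -1)), 2) = Pow(Mul(-2, 2401, Pow(54, -1)), 2) = Pow(Mul(-2, 2401, Rational(1, 54)), 2) = Pow(Rational(-2401, 27), 2) = Rational(5764801, 729)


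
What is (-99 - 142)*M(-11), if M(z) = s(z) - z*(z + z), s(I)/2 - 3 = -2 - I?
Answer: 52538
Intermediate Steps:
s(I) = 2 - 2*I (s(I) = 6 + 2*(-2 - I) = 6 + (-4 - 2*I) = 2 - 2*I)
M(z) = 2 - 2*z - 2*z² (M(z) = (2 - 2*z) - z*(z + z) = (2 - 2*z) - z*2*z = (2 - 2*z) - 2*z² = 2 - 2*z - 2*z²)
(-99 - 142)*M(-11) = (-99 - 142)*(2 - 2*(-11) - 2*(-11)²) = -241*(2 + 22 - 2*121) = -241*(2 + 22 - 242) = -241*(-218) = 52538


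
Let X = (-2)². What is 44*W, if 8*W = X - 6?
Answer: -11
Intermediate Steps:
X = 4
W = -¼ (W = (4 - 6)/8 = (⅛)*(-2) = -¼ ≈ -0.25000)
44*W = 44*(-¼) = -11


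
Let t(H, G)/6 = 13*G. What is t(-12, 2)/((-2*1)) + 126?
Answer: 48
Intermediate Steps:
t(H, G) = 78*G (t(H, G) = 6*(13*G) = 78*G)
t(-12, 2)/((-2*1)) + 126 = (78*2)/((-2*1)) + 126 = 156/(-2) + 126 = 156*(-½) + 126 = -78 + 126 = 48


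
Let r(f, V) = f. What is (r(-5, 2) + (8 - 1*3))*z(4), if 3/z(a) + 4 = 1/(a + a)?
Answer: 0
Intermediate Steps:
z(a) = 3/(-4 + 1/(2*a)) (z(a) = 3/(-4 + 1/(a + a)) = 3/(-4 + 1/(2*a)))
(r(-5, 2) + (8 - 1*3))*z(4) = (-5 + (8 - 1*3))*(-6*4/(-1 + 8*4)) = (-5 + (8 - 3))*(-6*4/(-1 + 32)) = (-5 + 5)*(-6*4/31) = 0*(-6*4*1/31) = 0*(-24/31) = 0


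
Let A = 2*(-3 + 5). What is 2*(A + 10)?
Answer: 28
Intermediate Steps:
A = 4 (A = 2*2 = 4)
2*(A + 10) = 2*(4 + 10) = 2*14 = 28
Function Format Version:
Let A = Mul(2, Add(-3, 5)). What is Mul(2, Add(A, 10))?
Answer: 28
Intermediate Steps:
A = 4 (A = Mul(2, 2) = 4)
Mul(2, Add(A, 10)) = Mul(2, Add(4, 10)) = Mul(2, 14) = 28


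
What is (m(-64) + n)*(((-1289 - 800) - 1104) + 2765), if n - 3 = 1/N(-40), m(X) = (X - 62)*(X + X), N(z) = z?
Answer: -69040573/10 ≈ -6.9041e+6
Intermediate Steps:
m(X) = 2*X*(-62 + X) (m(X) = (-62 + X)*(2*X) = 2*X*(-62 + X))
n = 119/40 (n = 3 + 1/(-40) = 3 - 1/40 = 119/40 ≈ 2.9750)
(m(-64) + n)*(((-1289 - 800) - 1104) + 2765) = (2*(-64)*(-62 - 64) + 119/40)*(((-1289 - 800) - 1104) + 2765) = (2*(-64)*(-126) + 119/40)*((-2089 - 1104) + 2765) = (16128 + 119/40)*(-3193 + 2765) = (645239/40)*(-428) = -69040573/10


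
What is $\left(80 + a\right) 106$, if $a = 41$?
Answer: $12826$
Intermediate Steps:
$\left(80 + a\right) 106 = \left(80 + 41\right) 106 = 121 \cdot 106 = 12826$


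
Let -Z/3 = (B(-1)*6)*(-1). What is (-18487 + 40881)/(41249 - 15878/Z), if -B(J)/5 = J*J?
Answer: 503865/932072 ≈ 0.54059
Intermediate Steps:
B(J) = -5*J² (B(J) = -5*J*J = -5*J²)
Z = -90 (Z = -3*-5*(-1)²*6*(-1) = -3*-5*1*6*(-1) = -3*(-5*6)*(-1) = -(-90)*(-1) = -3*30 = -90)
(-18487 + 40881)/(41249 - 15878/Z) = (-18487 + 40881)/(41249 - 15878/(-90)) = 22394/(41249 - 15878*(-1/90)) = 22394/(41249 + 7939/45) = 22394/(1864144/45) = 22394*(45/1864144) = 503865/932072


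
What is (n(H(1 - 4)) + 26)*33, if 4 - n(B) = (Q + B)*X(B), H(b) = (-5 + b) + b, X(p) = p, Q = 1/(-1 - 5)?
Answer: -6127/2 ≈ -3063.5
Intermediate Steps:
Q = -⅙ (Q = 1/(-6) = -⅙ ≈ -0.16667)
H(b) = -5 + 2*b
n(B) = 4 - B*(-⅙ + B) (n(B) = 4 - (-⅙ + B)*B = 4 - B*(-⅙ + B))
(n(H(1 - 4)) + 26)*33 = ((4 - (-5 + 2*(1 - 4))² + (-5 + 2*(1 - 4))/6) + 26)*33 = ((4 - (-5 + 2*(-3))² + (-5 + 2*(-3))/6) + 26)*33 = ((4 - (-5 - 6)² + (-5 - 6)/6) + 26)*33 = ((4 - 1*(-11)² + (⅙)*(-11)) + 26)*33 = ((4 - 1*121 - 11/6) + 26)*33 = ((4 - 121 - 11/6) + 26)*33 = (-713/6 + 26)*33 = -557/6*33 = -6127/2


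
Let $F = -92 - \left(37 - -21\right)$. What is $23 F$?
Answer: $-3450$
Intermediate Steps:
$F = -150$ ($F = -92 - \left(37 + 21\right) = -92 - 58 = -150$)
$23 F = 23 \left(-150\right) = -3450$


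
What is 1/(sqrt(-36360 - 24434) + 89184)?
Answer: 44592/3976923325 - I*sqrt(60794)/7953846650 ≈ 1.1213e-5 - 3.0999e-8*I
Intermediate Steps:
1/(sqrt(-36360 - 24434) + 89184) = 1/(sqrt(-60794) + 89184) = 1/(I*sqrt(60794) + 89184) = 1/(89184 + I*sqrt(60794))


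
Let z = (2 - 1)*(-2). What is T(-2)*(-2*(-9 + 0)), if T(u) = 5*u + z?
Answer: -216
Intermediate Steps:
z = -2 (z = 1*(-2) = -2)
T(u) = -2 + 5*u (T(u) = 5*u - 2 = -2 + 5*u)
T(-2)*(-2*(-9 + 0)) = (-2 + 5*(-2))*(-2*(-9 + 0)) = (-2 - 10)*(-2*(-9)) = -12*18 = -216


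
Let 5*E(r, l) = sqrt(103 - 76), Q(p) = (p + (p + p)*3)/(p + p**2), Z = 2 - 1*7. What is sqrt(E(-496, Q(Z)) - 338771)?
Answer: sqrt(-8469275 + 15*sqrt(3))/5 ≈ 582.04*I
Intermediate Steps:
Z = -5 (Z = 2 - 7 = -5)
Q(p) = 7*p/(p + p**2) (Q(p) = (p + (2*p)*3)/(p + p**2) = (p + 6*p)/(p + p**2) = (7*p)/(p + p**2) = 7*p/(p + p**2))
E(r, l) = 3*sqrt(3)/5 (E(r, l) = sqrt(103 - 76)/5 = sqrt(27)/5 = (3*sqrt(3))/5 = 3*sqrt(3)/5)
sqrt(E(-496, Q(Z)) - 338771) = sqrt(3*sqrt(3)/5 - 338771) = sqrt(-338771 + 3*sqrt(3)/5)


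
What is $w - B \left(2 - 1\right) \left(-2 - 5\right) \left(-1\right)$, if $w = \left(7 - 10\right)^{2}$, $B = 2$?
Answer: $-5$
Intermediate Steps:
$w = 9$ ($w = \left(-3\right)^{2} = 9$)
$w - B \left(2 - 1\right) \left(-2 - 5\right) \left(-1\right) = 9 - 2 \left(2 - 1\right) \left(-2 - 5\right) \left(-1\right) = 9 - 2 \cdot 1 \left(-7\right) \left(-1\right) = 9 - 2 \left(-7\right) \left(-1\right) = 9 - \left(-14\right) \left(-1\right) = 9 - 14 = -5$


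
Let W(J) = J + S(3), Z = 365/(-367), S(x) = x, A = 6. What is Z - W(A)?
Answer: -3668/367 ≈ -9.9946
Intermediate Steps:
Z = -365/367 (Z = 365*(-1/367) = -365/367 ≈ -0.99455)
W(J) = 3 + J (W(J) = J + 3 = 3 + J)
Z - W(A) = -365/367 - (3 + 6) = -365/367 - 1*9 = -365/367 - 9 = -3668/367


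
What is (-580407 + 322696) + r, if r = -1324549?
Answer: -1582260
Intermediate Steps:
(-580407 + 322696) + r = (-580407 + 322696) - 1324549 = -257711 - 1324549 = -1582260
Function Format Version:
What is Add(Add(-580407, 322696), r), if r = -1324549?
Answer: -1582260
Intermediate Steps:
Add(Add(-580407, 322696), r) = Add(Add(-580407, 322696), -1324549) = Add(-257711, -1324549) = -1582260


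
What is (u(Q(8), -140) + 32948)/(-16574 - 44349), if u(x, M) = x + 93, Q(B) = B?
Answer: -33049/60923 ≈ -0.54247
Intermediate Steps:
u(x, M) = 93 + x
(u(Q(8), -140) + 32948)/(-16574 - 44349) = ((93 + 8) + 32948)/(-16574 - 44349) = (101 + 32948)/(-60923) = 33049*(-1/60923) = -33049/60923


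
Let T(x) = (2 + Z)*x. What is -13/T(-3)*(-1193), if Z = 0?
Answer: -15509/6 ≈ -2584.8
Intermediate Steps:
T(x) = 2*x (T(x) = (2 + 0)*x = 2*x)
-13/T(-3)*(-1193) = -13/(2*(-3))*(-1193) = -13/(-6)*(-1193) = -13*(-1/6)*(-1193) = (13/6)*(-1193) = -15509/6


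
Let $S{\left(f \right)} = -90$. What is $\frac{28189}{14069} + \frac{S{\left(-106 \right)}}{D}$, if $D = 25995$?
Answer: $\frac{48767123}{24381577} \approx 2.0002$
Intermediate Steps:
$\frac{28189}{14069} + \frac{S{\left(-106 \right)}}{D} = \frac{28189}{14069} - \frac{90}{25995} = 28189 \cdot \frac{1}{14069} - \frac{6}{1733} = \frac{28189}{14069} - \frac{6}{1733} = \frac{48767123}{24381577}$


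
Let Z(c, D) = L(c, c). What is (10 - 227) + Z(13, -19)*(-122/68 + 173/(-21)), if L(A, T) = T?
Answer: -248057/714 ≈ -347.42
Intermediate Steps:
Z(c, D) = c
(10 - 227) + Z(13, -19)*(-122/68 + 173/(-21)) = (10 - 227) + 13*(-122/68 + 173/(-21)) = -217 + 13*(-122*1/68 + 173*(-1/21)) = -217 + 13*(-61/34 - 173/21) = -217 + 13*(-7163/714) = -217 - 93119/714 = -248057/714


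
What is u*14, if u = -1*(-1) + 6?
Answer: 98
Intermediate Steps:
u = 7 (u = 1 + 6 = 7)
u*14 = 7*14 = 98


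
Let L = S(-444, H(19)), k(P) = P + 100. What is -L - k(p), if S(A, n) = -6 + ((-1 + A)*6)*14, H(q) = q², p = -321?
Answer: 37607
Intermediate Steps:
k(P) = 100 + P
S(A, n) = -90 + 84*A (S(A, n) = -6 + (-6 + 6*A)*14 = -6 + (-84 + 84*A) = -90 + 84*A)
L = -37386 (L = -90 + 84*(-444) = -90 - 37296 = -37386)
-L - k(p) = -1*(-37386) - (100 - 321) = 37386 - 1*(-221) = 37386 + 221 = 37607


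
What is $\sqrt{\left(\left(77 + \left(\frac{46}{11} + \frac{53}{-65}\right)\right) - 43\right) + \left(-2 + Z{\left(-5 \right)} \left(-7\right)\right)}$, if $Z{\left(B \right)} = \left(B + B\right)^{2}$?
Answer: $\frac{i \sqrt{339777295}}{715} \approx 25.78 i$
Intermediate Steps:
$Z{\left(B \right)} = 4 B^{2}$ ($Z{\left(B \right)} = \left(2 B\right)^{2} = 4 B^{2}$)
$\sqrt{\left(\left(77 + \left(\frac{46}{11} + \frac{53}{-65}\right)\right) - 43\right) + \left(-2 + Z{\left(-5 \right)} \left(-7\right)\right)} = \sqrt{\left(\left(77 + \left(\frac{46}{11} + \frac{53}{-65}\right)\right) - 43\right) + \left(-2 + 4 \left(-5\right)^{2} \left(-7\right)\right)} = \sqrt{\left(\left(77 + \left(46 \cdot \frac{1}{11} + 53 \left(- \frac{1}{65}\right)\right)\right) - 43\right) + \left(-2 + 4 \cdot 25 \left(-7\right)\right)} = \sqrt{\left(\left(77 + \left(\frac{46}{11} - \frac{53}{65}\right)\right) - 43\right) + \left(-2 + 100 \left(-7\right)\right)} = \sqrt{\left(\left(77 + \frac{2407}{715}\right) - 43\right) - 702} = \sqrt{\left(\frac{57462}{715} - 43\right) - 702} = \sqrt{\frac{26717}{715} - 702} = \sqrt{- \frac{475213}{715}} = \frac{i \sqrt{339777295}}{715}$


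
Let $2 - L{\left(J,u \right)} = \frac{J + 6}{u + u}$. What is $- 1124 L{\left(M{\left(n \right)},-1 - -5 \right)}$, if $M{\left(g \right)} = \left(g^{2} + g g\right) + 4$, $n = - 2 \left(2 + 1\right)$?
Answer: $9273$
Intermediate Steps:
$n = -6$ ($n = \left(-2\right) 3 = -6$)
$M{\left(g \right)} = 4 + 2 g^{2}$ ($M{\left(g \right)} = \left(g^{2} + g^{2}\right) + 4 = 2 g^{2} + 4 = 4 + 2 g^{2}$)
$L{\left(J,u \right)} = 2 - \frac{6 + J}{2 u}$ ($L{\left(J,u \right)} = 2 - \frac{J + 6}{u + u} = 2 - \frac{6 + J}{2 u}$)
$- 1124 L{\left(M{\left(n \right)},-1 - -5 \right)} = - 1124 \frac{-6 - \left(4 + 2 \left(-6\right)^{2}\right) + 4 \left(-1 - -5\right)}{2 \left(-1 - -5\right)} = - 1124 \frac{-6 - \left(4 + 2 \cdot 36\right) + 4 \left(-1 + 5\right)}{2 \left(-1 + 5\right)} = - 1124 \frac{-6 - \left(4 + 72\right) + 4 \cdot 4}{2 \cdot 4} = - 1124 \cdot \frac{1}{2} \cdot \frac{1}{4} \left(-6 - 76 + 16\right) = - 1124 \cdot \frac{1}{2} \cdot \frac{1}{4} \left(-66\right) = \left(-1124\right) \left(- \frac{33}{4}\right) = 9273$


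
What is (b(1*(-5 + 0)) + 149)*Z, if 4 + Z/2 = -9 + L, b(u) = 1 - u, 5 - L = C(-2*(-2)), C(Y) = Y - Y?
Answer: -2480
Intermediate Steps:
C(Y) = 0
L = 5 (L = 5 - 1*0 = 5 + 0 = 5)
Z = -16 (Z = -8 + 2*(-9 + 5) = -8 + 2*(-4) = -8 - 8 = -16)
(b(1*(-5 + 0)) + 149)*Z = ((1 - (-5 + 0)) + 149)*(-16) = ((1 - (-5)) + 149)*(-16) = ((1 - 1*(-5)) + 149)*(-16) = ((1 + 5) + 149)*(-16) = (6 + 149)*(-16) = 155*(-16) = -2480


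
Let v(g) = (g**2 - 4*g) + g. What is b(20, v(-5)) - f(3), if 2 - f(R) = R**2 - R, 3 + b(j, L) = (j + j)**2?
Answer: 1601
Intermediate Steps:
v(g) = g**2 - 3*g
b(j, L) = -3 + 4*j**2 (b(j, L) = -3 + (j + j)**2 = -3 + (2*j)**2 = -3 + 4*j**2)
f(R) = 2 + R - R**2 (f(R) = 2 - (R**2 - R) = 2 + (R - R**2) = 2 + R - R**2)
b(20, v(-5)) - f(3) = (-3 + 4*20**2) - (2 + 3 - 1*3**2) = (-3 + 4*400) - (2 + 3 - 1*9) = (-3 + 1600) - (2 + 3 - 9) = 1597 - 1*(-4) = 1597 + 4 = 1601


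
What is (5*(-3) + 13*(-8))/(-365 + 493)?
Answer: -119/128 ≈ -0.92969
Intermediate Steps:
(5*(-3) + 13*(-8))/(-365 + 493) = (-15 - 104)/128 = -119*1/128 = -119/128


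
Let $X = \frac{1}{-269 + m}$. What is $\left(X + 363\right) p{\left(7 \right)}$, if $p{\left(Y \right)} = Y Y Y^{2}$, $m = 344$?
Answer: $\frac{65369626}{75} \approx 8.716 \cdot 10^{5}$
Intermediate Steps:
$X = \frac{1}{75}$ ($X = \frac{1}{-269 + 344} = \frac{1}{75} \approx 0.013333$)
$p{\left(Y \right)} = Y^{4}$ ($p{\left(Y \right)} = Y^{2} Y^{2} = Y^{4}$)
$\left(X + 363\right) p{\left(7 \right)} = \left(\frac{1}{75} + 363\right) 7^{4} = \frac{27226}{75} \cdot 2401 = \frac{65369626}{75}$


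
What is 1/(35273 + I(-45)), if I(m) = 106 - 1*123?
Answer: 1/35256 ≈ 2.8364e-5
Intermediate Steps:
I(m) = -17 (I(m) = 106 - 123 = -17)
1/(35273 + I(-45)) = 1/(35273 - 17) = 1/35256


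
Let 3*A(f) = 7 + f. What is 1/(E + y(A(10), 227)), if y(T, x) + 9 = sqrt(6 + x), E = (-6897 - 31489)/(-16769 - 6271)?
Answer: 973290240/23783470031 + 132710400*sqrt(233)/23783470031 ≈ 0.12610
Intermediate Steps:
A(f) = 7/3 + f/3 (A(f) = (7 + f)/3 = 7/3 + f/3)
E = 19193/11520 (E = -38386/(-23040) = -38386*(-1/23040) = 19193/11520 ≈ 1.6661)
y(T, x) = -9 + sqrt(6 + x)
1/(E + y(A(10), 227)) = 1/(19193/11520 + (-9 + sqrt(6 + 227))) = 1/(19193/11520 + (-9 + sqrt(233))) = 1/(-84487/11520 + sqrt(233))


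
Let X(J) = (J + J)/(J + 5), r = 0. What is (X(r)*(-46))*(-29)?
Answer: 0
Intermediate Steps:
X(J) = 2*J/(5 + J) (X(J) = (2*J)/(5 + J) = 2*J/(5 + J))
(X(r)*(-46))*(-29) = ((2*0/(5 + 0))*(-46))*(-29) = ((2*0/5)*(-46))*(-29) = ((2*0*(⅕))*(-46))*(-29) = (0*(-46))*(-29) = 0*(-29) = 0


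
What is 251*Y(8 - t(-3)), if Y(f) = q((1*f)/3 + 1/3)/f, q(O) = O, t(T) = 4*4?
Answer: 1757/24 ≈ 73.208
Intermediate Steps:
t(T) = 16
Y(f) = (1/3 + f/3)/f (Y(f) = ((1*f)/3 + 1/3)/f = (f*(1/3) + 1*(1/3))/f = (f/3 + 1/3)/f = (1/3 + f/3)/f)
251*Y(8 - t(-3)) = 251*((1 + (8 - 1*16))/(3*(8 - 1*16))) = 251*((1 + (8 - 16))/(3*(8 - 16))) = 251*((1/3)*(1 - 8)/(-8)) = 251*((1/3)*(-1/8)*(-7)) = 251*(7/24) = 1757/24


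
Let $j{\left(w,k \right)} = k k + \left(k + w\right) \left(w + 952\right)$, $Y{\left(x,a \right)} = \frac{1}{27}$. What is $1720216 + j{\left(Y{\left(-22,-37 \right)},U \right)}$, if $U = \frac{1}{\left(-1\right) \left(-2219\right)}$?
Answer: $\frac{6174959675756803}{3589567569} \approx 1.7203 \cdot 10^{6}$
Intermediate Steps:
$Y{\left(x,a \right)} = \frac{1}{27}$
$U = \frac{1}{2219} \approx 0.00045065$
$j{\left(w,k \right)} = k^{2} + \left(952 + w\right) \left(k + w\right)$ ($j{\left(w,k \right)} = k^{2} + \left(k + w\right) \left(952 + w\right) = k^{2} + \left(952 + w\right) \left(k + w\right)$)
$1720216 + j{\left(Y{\left(-22,-37 \right)},U \right)} = 1720216 + \left(\left(\frac{1}{2219}\right)^{2} + \left(\frac{1}{27}\right)^{2} + 952 \cdot \frac{1}{2219} + 952 \cdot \frac{1}{27} + \frac{1}{2219} \cdot \frac{1}{27}\right) = 1720216 + \left(\frac{1}{4923961} + \frac{1}{729} + \frac{136}{317} + \frac{952}{27} + \frac{1}{59913}\right) = 1720216 + \frac{128110481899}{3589567569} = \frac{6174959675756803}{3589567569}$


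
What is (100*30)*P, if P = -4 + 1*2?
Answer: -6000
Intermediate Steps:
P = -2 (P = -4 + 2 = -2)
(100*30)*P = (100*30)*(-2) = 3000*(-2) = -6000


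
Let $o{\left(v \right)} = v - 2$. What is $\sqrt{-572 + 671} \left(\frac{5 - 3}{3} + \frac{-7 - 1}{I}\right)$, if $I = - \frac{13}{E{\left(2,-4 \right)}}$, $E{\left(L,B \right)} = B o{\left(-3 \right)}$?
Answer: $\frac{506 \sqrt{11}}{13} \approx 129.09$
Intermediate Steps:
$o{\left(v \right)} = -2 + v$
$E{\left(L,B \right)} = - 5 B$ ($E{\left(L,B \right)} = B \left(-2 - 3\right) = B \left(-5\right) = - 5 B$)
$I = - \frac{13}{20}$ ($I = - \frac{13}{\left(-5\right) \left(-4\right)} = - \frac{13}{20} \approx -0.65$)
$\sqrt{-572 + 671} \left(\frac{5 - 3}{3} + \frac{-7 - 1}{I}\right) = \sqrt{-572 + 671} \left(\frac{5 - 3}{3} + \frac{-7 - 1}{- \frac{13}{20}}\right) = \sqrt{99} \left(2 \cdot \frac{1}{3} + \left(-7 - 1\right) \left(- \frac{20}{13}\right)\right) = 3 \sqrt{11} \left(\frac{2}{3} - - \frac{160}{13}\right) = 3 \sqrt{11} \left(\frac{2}{3} + \frac{160}{13}\right) = 3 \sqrt{11} \cdot \frac{506}{39} = \frac{506 \sqrt{11}}{13}$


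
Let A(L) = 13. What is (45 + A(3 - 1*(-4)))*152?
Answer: 8816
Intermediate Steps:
(45 + A(3 - 1*(-4)))*152 = (45 + 13)*152 = 58*152 = 8816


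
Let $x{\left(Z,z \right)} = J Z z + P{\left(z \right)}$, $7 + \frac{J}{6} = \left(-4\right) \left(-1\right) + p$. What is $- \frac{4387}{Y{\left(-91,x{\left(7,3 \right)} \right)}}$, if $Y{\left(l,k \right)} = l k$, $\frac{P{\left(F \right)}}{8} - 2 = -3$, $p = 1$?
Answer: $- \frac{4387}{23660} \approx -0.18542$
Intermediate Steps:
$P{\left(F \right)} = -8$ ($P{\left(F \right)} = 16 + 8 \left(-3\right) = 16 - 24 = -8$)
$J = -12$ ($J = -42 + 6 \left(\left(-4\right) \left(-1\right) + 1\right) = -42 + 6 \left(4 + 1\right) = -42 + 6 \cdot 5 = -42 + 30 = -12$)
$x{\left(Z,z \right)} = -8 - 12 Z z$ ($x{\left(Z,z \right)} = - 12 Z z - 8 = -8 - 12 Z z$)
$Y{\left(l,k \right)} = k l$
$- \frac{4387}{Y{\left(-91,x{\left(7,3 \right)} \right)}} = - \frac{4387}{\left(-8 - 84 \cdot 3\right) \left(-91\right)} = - \frac{4387}{\left(-8 - 252\right) \left(-91\right)} = - \frac{4387}{\left(-260\right) \left(-91\right)} = - \frac{4387}{23660}$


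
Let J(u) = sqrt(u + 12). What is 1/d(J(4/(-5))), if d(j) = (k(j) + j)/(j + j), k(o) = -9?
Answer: -112/349 - 36*sqrt(70)/349 ≈ -1.1839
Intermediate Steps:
J(u) = sqrt(12 + u)
d(j) = (-9 + j)/(2*j) (d(j) = (-9 + j)/(j + j) = (-9 + j)/((2*j)) = (-9 + j)*(1/(2*j)) = (-9 + j)/(2*j))
1/d(J(4/(-5))) = 1/((-9 + sqrt(12 + 4/(-5)))/(2*(sqrt(12 + 4/(-5))))) = 1/((-9 + sqrt(12 + 4*(-1/5)))/(2*(sqrt(12 + 4*(-1/5))))) = 1/((-9 + sqrt(12 - 4/5))/(2*(sqrt(12 - 4/5)))) = 1/((-9 + sqrt(56/5))/(2*(sqrt(56/5)))) = 1/((-9 + 2*sqrt(70)/5)/(2*((2*sqrt(70)/5)))) = 1/((sqrt(70)/28)*(-9 + 2*sqrt(70)/5)/2) = 1/(sqrt(70)*(-9 + 2*sqrt(70)/5)/56) = 4*sqrt(70)/(5*(-9 + 2*sqrt(70)/5))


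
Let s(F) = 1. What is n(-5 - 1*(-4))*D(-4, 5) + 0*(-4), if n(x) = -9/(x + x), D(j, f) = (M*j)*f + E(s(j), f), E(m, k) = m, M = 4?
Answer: -711/2 ≈ -355.50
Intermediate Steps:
D(j, f) = 1 + 4*f*j (D(j, f) = (4*j)*f + 1 = 4*f*j + 1 = 1 + 4*f*j)
n(x) = -9/(2*x) (n(x) = -9*1/(2*x) = -9/(2*x))
n(-5 - 1*(-4))*D(-4, 5) + 0*(-4) = (-9/(2*(-5 - 1*(-4))))*(1 + 4*5*(-4)) + 0*(-4) = (-9/(2*(-5 + 4)))*(1 - 80) + 0 = -9/2/(-1)*(-79) + 0 = -9/2*(-1)*(-79) + 0 = (9/2)*(-79) + 0 = -711/2 + 0 = -711/2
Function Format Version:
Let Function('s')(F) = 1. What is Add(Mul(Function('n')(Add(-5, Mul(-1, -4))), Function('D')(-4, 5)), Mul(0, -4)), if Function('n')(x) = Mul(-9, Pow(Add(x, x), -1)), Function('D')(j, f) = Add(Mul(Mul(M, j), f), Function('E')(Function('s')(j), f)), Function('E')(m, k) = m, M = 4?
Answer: Rational(-711, 2) ≈ -355.50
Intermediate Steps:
Function('D')(j, f) = Add(1, Mul(4, f, j)) (Function('D')(j, f) = Add(Mul(Mul(4, j), f), 1) = Add(Mul(4, f, j), 1) = Add(1, Mul(4, f, j)))
Function('n')(x) = Mul(Rational(-9, 2), Pow(x, -1)) (Function('n')(x) = Mul(-9, Pow(Mul(2, x), -1)) = Mul(-9, Mul(Rational(1, 2), Pow(x, -1))) = Mul(Rational(-9, 2), Pow(x, -1)))
Add(Mul(Function('n')(Add(-5, Mul(-1, -4))), Function('D')(-4, 5)), Mul(0, -4)) = Add(Mul(Mul(Rational(-9, 2), Pow(Add(-5, Mul(-1, -4)), -1)), Add(1, Mul(4, 5, -4))), Mul(0, -4)) = Add(Mul(Mul(Rational(-9, 2), Pow(Add(-5, 4), -1)), Add(1, -80)), 0) = Add(Mul(Mul(Rational(-9, 2), Pow(-1, -1)), -79), 0) = Add(Mul(Mul(Rational(-9, 2), -1), -79), 0) = Add(Mul(Rational(9, 2), -79), 0) = Add(Rational(-711, 2), 0) = Rational(-711, 2)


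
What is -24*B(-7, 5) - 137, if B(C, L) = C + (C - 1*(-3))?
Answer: 127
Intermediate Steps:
B(C, L) = 3 + 2*C (B(C, L) = C + (C + 3) = C + (3 + C) = 3 + 2*C)
-24*B(-7, 5) - 137 = -24*(3 + 2*(-7)) - 137 = -24*(3 - 14) - 137 = -24*(-11) - 137 = 264 - 137 = 127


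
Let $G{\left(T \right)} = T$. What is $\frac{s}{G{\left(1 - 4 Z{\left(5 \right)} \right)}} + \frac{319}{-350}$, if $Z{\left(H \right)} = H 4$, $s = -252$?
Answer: $\frac{62999}{27650} \approx 2.2784$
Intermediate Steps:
$Z{\left(H \right)} = 4 H$
$\frac{s}{G{\left(1 - 4 Z{\left(5 \right)} \right)}} + \frac{319}{-350} = - \frac{252}{1 - 4 \cdot 4 \cdot 5} + \frac{319}{-350} = - \frac{252}{1 - 80} + 319 \left(- \frac{1}{350}\right) = - \frac{252}{1 - 80} - \frac{319}{350} = - \frac{252}{-79} - \frac{319}{350} = \left(-252\right) \left(- \frac{1}{79}\right) - \frac{319}{350} = \frac{252}{79} - \frac{319}{350} = \frac{62999}{27650}$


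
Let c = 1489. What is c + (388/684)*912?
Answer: 6019/3 ≈ 2006.3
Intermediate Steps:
c + (388/684)*912 = 1489 + (388/684)*912 = 1489 + (388*(1/684))*912 = 1489 + (97/171)*912 = 1489 + 1552/3 = 6019/3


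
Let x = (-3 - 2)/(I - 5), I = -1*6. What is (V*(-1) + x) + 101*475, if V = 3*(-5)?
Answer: 527895/11 ≈ 47990.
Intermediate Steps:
I = -6
x = 5/11 (x = (-3 - 2)/(-6 - 5) = -5/(-11) = -5*(-1/11) = 5/11 ≈ 0.45455)
V = -15
(V*(-1) + x) + 101*475 = (-15*(-1) + 5/11) + 101*475 = (15 + 5/11) + 47975 = 170/11 + 47975 = 527895/11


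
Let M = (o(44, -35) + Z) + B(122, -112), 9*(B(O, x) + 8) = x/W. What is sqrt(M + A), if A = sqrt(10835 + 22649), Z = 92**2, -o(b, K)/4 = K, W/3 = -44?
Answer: sqrt(84250320 + 19602*sqrt(8371))/99 ≈ 93.697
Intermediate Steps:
W = -132 (W = 3*(-44) = -132)
o(b, K) = -4*K
B(O, x) = -8 - x/1188 (B(O, x) = -8 + (x/(-132))/9 = -8 + (x*(-1/132))/9 = -8 + (-x/132)/9 = -8 - x/1188)
Z = 8464
A = 2*sqrt(8371) (A = sqrt(33484) = 2*sqrt(8371) ≈ 182.99)
M = 2553040/297 (M = (-4*(-35) + 8464) + (-8 - 1/1188*(-112)) = (140 + 8464) + (-8 + 28/297) = 8604 - 2348/297 = 2553040/297 ≈ 8596.1)
sqrt(M + A) = sqrt(2553040/297 + 2*sqrt(8371))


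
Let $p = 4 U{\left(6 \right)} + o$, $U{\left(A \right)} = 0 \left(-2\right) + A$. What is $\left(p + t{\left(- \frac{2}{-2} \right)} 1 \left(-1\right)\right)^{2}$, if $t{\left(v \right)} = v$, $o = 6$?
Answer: $841$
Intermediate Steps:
$U{\left(A \right)} = A$ ($U{\left(A \right)} = 0 + A = A$)
$p = 30$ ($p = 4 \cdot 6 + 6 = 24 + 6 = 30$)
$\left(p + t{\left(- \frac{2}{-2} \right)} 1 \left(-1\right)\right)^{2} = \left(30 + - \frac{2}{-2} \cdot 1 \left(-1\right)\right)^{2} = \left(30 + \left(-2\right) \left(- \frac{1}{2}\right) 1 \left(-1\right)\right)^{2} = \left(30 + 1 \cdot 1 \left(-1\right)\right)^{2} = \left(30 + 1 \left(-1\right)\right)^{2} = \left(30 - 1\right)^{2} = 29^{2} = 841$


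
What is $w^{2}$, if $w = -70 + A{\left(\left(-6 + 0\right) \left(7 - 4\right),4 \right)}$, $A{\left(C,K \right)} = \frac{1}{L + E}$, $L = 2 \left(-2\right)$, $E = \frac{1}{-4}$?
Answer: $\frac{1425636}{289} \approx 4933.0$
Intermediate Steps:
$E = - \frac{1}{4} \approx -0.25$
$L = -4$
$A{\left(C,K \right)} = - \frac{4}{17}$ ($A{\left(C,K \right)} = \frac{1}{-4 - \frac{1}{4}} = \frac{1}{- \frac{17}{4}} = - \frac{4}{17}$)
$w = - \frac{1194}{17}$ ($w = -70 - \frac{4}{17} = - \frac{1194}{17} \approx -70.235$)
$w^{2} = \left(- \frac{1194}{17}\right)^{2} = \frac{1425636}{289}$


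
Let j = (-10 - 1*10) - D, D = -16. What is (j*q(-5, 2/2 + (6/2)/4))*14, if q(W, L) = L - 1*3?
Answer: 70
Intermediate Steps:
q(W, L) = -3 + L (q(W, L) = L - 3 = -3 + L)
j = -4 (j = (-10 - 1*10) - 1*(-16) = (-10 - 10) + 16 = -20 + 16 = -4)
(j*q(-5, 2/2 + (6/2)/4))*14 = -4*(-3 + (2/2 + (6/2)/4))*14 = -4*(-3 + (2*(½) + (6*(½))*(¼)))*14 = -4*(-3 + (1 + 3*(¼)))*14 = -4*(-3 + (1 + ¾))*14 = -4*(-3 + 7/4)*14 = -4*(-5/4)*14 = 5*14 = 70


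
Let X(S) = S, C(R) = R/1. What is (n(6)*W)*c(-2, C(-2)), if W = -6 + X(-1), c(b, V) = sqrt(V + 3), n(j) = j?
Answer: -42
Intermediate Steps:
C(R) = R (C(R) = R*1 = R)
c(b, V) = sqrt(3 + V)
W = -7 (W = -6 - 1 = -7)
(n(6)*W)*c(-2, C(-2)) = (6*(-7))*sqrt(3 - 2) = -42*sqrt(1) = -42*1 = -42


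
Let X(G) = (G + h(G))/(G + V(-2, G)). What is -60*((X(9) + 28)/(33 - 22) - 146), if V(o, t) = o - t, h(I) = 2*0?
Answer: 94950/11 ≈ 8631.8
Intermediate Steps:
h(I) = 0
X(G) = -G/2 (X(G) = (G + 0)/(G + (-2 - G)) = G/(-2) = G*(-½) = -G/2)
-60*((X(9) + 28)/(33 - 22) - 146) = -60*((-½*9 + 28)/(33 - 22) - 146) = -60*((-9/2 + 28)/11 - 146) = -60*((47/2)*(1/11) - 146) = -60*(47/22 - 146) = -60*(-3165/22) = 94950/11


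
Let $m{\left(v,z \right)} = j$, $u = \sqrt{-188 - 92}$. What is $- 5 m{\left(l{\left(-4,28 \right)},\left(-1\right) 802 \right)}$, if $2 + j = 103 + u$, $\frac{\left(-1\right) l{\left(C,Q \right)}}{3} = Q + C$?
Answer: $-505 - 10 i \sqrt{70} \approx -505.0 - 83.666 i$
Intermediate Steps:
$l{\left(C,Q \right)} = - 3 C - 3 Q$ ($l{\left(C,Q \right)} = - 3 \left(Q + C\right) = - 3 \left(C + Q\right) = - 3 C - 3 Q$)
$u = 2 i \sqrt{70}$ ($u = \sqrt{-280} = 2 i \sqrt{70} \approx 16.733 i$)
$j = 101 + 2 i \sqrt{70}$ ($j = -2 + \left(103 + 2 i \sqrt{70}\right) = 101 + 2 i \sqrt{70} \approx 101.0 + 16.733 i$)
$m{\left(v,z \right)} = 101 + 2 i \sqrt{70}$
$- 5 m{\left(l{\left(-4,28 \right)},\left(-1\right) 802 \right)} = - 5 \left(101 + 2 i \sqrt{70}\right) = -505 - 10 i \sqrt{70}$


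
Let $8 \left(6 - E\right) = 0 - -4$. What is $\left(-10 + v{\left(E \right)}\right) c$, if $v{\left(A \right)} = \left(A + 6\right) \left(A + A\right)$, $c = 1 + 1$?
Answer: $233$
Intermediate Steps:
$c = 2$
$E = \frac{11}{2}$ ($E = 6 - \frac{0 - -4}{8} = 6 - \frac{0 + 4}{8} = 6 - \frac{1}{2} = \frac{11}{2} \approx 5.5$)
$v{\left(A \right)} = 2 A \left(6 + A\right)$ ($v{\left(A \right)} = \left(6 + A\right) 2 A = 2 A \left(6 + A\right)$)
$\left(-10 + v{\left(E \right)}\right) c = \left(-10 + 2 \cdot \frac{11}{2} \left(6 + \frac{11}{2}\right)\right) 2 = \left(-10 + 2 \cdot \frac{11}{2} \cdot \frac{23}{2}\right) 2 = \left(-10 + \frac{253}{2}\right) 2 = \frac{233}{2} \cdot 2 = 233$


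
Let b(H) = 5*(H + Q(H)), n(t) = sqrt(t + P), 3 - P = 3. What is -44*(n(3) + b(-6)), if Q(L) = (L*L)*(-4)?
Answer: 33000 - 44*sqrt(3) ≈ 32924.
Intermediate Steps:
P = 0 (P = 3 - 1*3 = 3 - 3 = 0)
Q(L) = -4*L**2 (Q(L) = L**2*(-4) = -4*L**2)
n(t) = sqrt(t) (n(t) = sqrt(t + 0) = sqrt(t))
b(H) = -20*H**2 + 5*H (b(H) = 5*(H - 4*H**2) = -20*H**2 + 5*H)
-44*(n(3) + b(-6)) = -44*(sqrt(3) + 5*(-6)*(1 - 4*(-6))) = -44*(sqrt(3) + 5*(-6)*(1 + 24)) = -44*(sqrt(3) + 5*(-6)*25) = -44*(sqrt(3) - 750) = -44*(-750 + sqrt(3)) = 33000 - 44*sqrt(3)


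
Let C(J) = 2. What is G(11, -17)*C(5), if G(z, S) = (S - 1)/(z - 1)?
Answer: -18/5 ≈ -3.6000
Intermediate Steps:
G(z, S) = (-1 + S)/(-1 + z)
G(11, -17)*C(5) = ((-1 - 17)/(-1 + 11))*2 = (-18/10)*2 = ((⅒)*(-18))*2 = -9/5*2 = -18/5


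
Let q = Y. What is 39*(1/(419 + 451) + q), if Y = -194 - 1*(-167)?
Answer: -305357/290 ≈ -1053.0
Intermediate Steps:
Y = -27 (Y = -194 + 167 = -27)
q = -27
39*(1/(419 + 451) + q) = 39*(1/(419 + 451) - 27) = 39*(1/870 - 27) = 39*(-23489/870) = -305357/290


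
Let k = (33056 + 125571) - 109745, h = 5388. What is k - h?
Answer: 43494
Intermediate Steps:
k = 48882 (k = 158627 - 109745 = 48882)
k - h = 48882 - 1*5388 = 48882 - 5388 = 43494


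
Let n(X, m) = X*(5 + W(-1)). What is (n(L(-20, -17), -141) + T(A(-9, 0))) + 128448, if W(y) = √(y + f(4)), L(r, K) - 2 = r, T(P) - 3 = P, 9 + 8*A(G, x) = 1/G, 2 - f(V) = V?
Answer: 4620955/36 - 18*I*√3 ≈ 1.2836e+5 - 31.177*I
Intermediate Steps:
f(V) = 2 - V
A(G, x) = -9/8 + 1/(8*G)
T(P) = 3 + P
L(r, K) = 2 + r
W(y) = √(-2 + y) (W(y) = √(y + (2 - 1*4)) = √(y + (2 - 4)) = √(y - 2) = √(-2 + y))
n(X, m) = X*(5 + I*√3) (n(X, m) = X*(5 + √(-2 - 1)) = X*(5 + √(-3)) = X*(5 + I*√3))
(n(L(-20, -17), -141) + T(A(-9, 0))) + 128448 = ((2 - 20)*(5 + I*√3) + (3 + (⅛)*(1 - 9*(-9))/(-9))) + 128448 = (-18*(5 + I*√3) + (3 + (⅛)*(-⅑)*(1 + 81))) + 128448 = ((-90 - 18*I*√3) + (3 + (⅛)*(-⅑)*82)) + 128448 = ((-90 - 18*I*√3) + (3 - 41/36)) + 128448 = ((-90 - 18*I*√3) + 67/36) + 128448 = (-3173/36 - 18*I*√3) + 128448 = 4620955/36 - 18*I*√3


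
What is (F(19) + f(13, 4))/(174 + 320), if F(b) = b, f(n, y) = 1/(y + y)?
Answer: 153/3952 ≈ 0.038715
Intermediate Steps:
f(n, y) = 1/(2*y)
(F(19) + f(13, 4))/(174 + 320) = (19 + (½)/4)/(174 + 320) = (19 + (½)*(¼))/494 = (19 + ⅛)*(1/494) = (153/8)*(1/494) = 153/3952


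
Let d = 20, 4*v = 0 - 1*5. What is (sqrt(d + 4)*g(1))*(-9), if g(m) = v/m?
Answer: 45*sqrt(6)/2 ≈ 55.114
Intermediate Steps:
v = -5/4 (v = (0 - 1*5)/4 = (0 - 5)/4 = (1/4)*(-5) = -5/4 ≈ -1.2500)
g(m) = -5/(4*m)
(sqrt(d + 4)*g(1))*(-9) = (sqrt(20 + 4)*(-5/4/1))*(-9) = (sqrt(24)*(-5/4*1))*(-9) = ((2*sqrt(6))*(-5/4))*(-9) = -5*sqrt(6)/2*(-9) = 45*sqrt(6)/2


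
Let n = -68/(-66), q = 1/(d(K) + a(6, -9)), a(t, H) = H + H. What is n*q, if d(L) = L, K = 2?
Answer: -17/264 ≈ -0.064394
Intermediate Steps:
a(t, H) = 2*H
q = -1/16 (q = 1/(2 + 2*(-9)) = 1/(2 - 18) = 1/(-16) = -1/16 ≈ -0.062500)
n = 34/33 (n = -68*(-1/66) = 34/33 ≈ 1.0303)
n*q = (34/33)*(-1/16) = -17/264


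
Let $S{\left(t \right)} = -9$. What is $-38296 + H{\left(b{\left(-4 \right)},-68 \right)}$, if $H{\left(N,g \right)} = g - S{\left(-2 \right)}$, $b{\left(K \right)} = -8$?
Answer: $-38355$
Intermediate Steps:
$H{\left(N,g \right)} = 9 + g$ ($H{\left(N,g \right)} = g - -9 = g + 9 = 9 + g$)
$-38296 + H{\left(b{\left(-4 \right)},-68 \right)} = -38296 + \left(9 - 68\right) = -38296 - 59 = -38355$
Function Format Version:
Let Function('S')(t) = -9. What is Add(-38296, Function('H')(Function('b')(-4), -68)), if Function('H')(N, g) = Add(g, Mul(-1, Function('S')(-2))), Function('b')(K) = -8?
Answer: -38355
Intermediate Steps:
Function('H')(N, g) = Add(9, g) (Function('H')(N, g) = Add(g, Mul(-1, -9)) = Add(g, 9) = Add(9, g))
Add(-38296, Function('H')(Function('b')(-4), -68)) = Add(-38296, Add(9, -68)) = Add(-38296, -59) = -38355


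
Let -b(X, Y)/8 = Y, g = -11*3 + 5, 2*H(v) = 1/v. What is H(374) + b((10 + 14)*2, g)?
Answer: 167553/748 ≈ 224.00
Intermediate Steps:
H(v) = 1/(2*v)
g = -28 (g = -33 + 5 = -28)
b(X, Y) = -8*Y
H(374) + b((10 + 14)*2, g) = (½)/374 - 8*(-28) = (½)*(1/374) + 224 = 1/748 + 224 = 167553/748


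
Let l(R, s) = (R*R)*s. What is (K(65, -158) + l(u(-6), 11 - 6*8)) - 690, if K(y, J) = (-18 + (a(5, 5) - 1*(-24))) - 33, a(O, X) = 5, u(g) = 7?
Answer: -2525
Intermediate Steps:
l(R, s) = s*R² (l(R, s) = R²*s = s*R²)
K(y, J) = -22 (K(y, J) = (-18 + (5 - 1*(-24))) - 33 = (-18 + (5 + 24)) - 33 = (-18 + 29) - 33 = 11 - 33 = -22)
(K(65, -158) + l(u(-6), 11 - 6*8)) - 690 = (-22 + (11 - 6*8)*7²) - 690 = (-22 + (11 - 1*48)*49) - 690 = (-22 + (11 - 48)*49) - 690 = (-22 - 37*49) - 690 = (-22 - 1813) - 690 = -1835 - 690 = -2525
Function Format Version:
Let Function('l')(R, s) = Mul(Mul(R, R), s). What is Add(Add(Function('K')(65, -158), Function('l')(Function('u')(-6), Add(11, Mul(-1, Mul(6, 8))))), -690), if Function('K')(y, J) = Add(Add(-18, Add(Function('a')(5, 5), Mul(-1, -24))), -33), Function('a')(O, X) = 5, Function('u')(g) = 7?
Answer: -2525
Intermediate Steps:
Function('l')(R, s) = Mul(s, Pow(R, 2)) (Function('l')(R, s) = Mul(Pow(R, 2), s) = Mul(s, Pow(R, 2)))
Function('K')(y, J) = -22 (Function('K')(y, J) = Add(Add(-18, Add(5, Mul(-1, -24))), -33) = Add(Add(-18, Add(5, 24)), -33) = Add(Add(-18, 29), -33) = Add(11, -33) = -22)
Add(Add(Function('K')(65, -158), Function('l')(Function('u')(-6), Add(11, Mul(-1, Mul(6, 8))))), -690) = Add(Add(-22, Mul(Add(11, Mul(-1, Mul(6, 8))), Pow(7, 2))), -690) = Add(Add(-22, Mul(Add(11, Mul(-1, 48)), 49)), -690) = Add(Add(-22, Mul(Add(11, -48), 49)), -690) = Add(Add(-22, Mul(-37, 49)), -690) = Add(Add(-22, -1813), -690) = Add(-1835, -690) = -2525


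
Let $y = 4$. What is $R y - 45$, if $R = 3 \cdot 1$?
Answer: $-33$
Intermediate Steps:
$R = 3$
$R y - 45 = 3 \cdot 4 - 45 = 12 - 45 = -33$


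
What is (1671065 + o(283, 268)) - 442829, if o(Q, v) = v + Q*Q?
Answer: 1308593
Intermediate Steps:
o(Q, v) = v + Q²
(1671065 + o(283, 268)) - 442829 = (1671065 + (268 + 283²)) - 442829 = (1671065 + (268 + 80089)) - 442829 = (1671065 + 80357) - 442829 = 1751422 - 442829 = 1308593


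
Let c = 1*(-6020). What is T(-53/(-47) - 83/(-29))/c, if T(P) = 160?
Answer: -8/301 ≈ -0.026578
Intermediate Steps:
c = -6020
T(-53/(-47) - 83/(-29))/c = 160/(-6020) = 160*(-1/6020) = -8/301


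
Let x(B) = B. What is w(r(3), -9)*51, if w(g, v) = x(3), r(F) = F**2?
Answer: 153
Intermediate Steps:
w(g, v) = 3
w(r(3), -9)*51 = 3*51 = 153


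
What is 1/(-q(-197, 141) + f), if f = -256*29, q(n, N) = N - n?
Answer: -1/7762 ≈ -0.00012883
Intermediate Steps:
f = -7424
1/(-q(-197, 141) + f) = 1/(-(141 - 1*(-197)) - 7424) = 1/(-(141 + 197) - 7424) = 1/(-1*338 - 7424) = 1/(-338 - 7424) = 1/(-7762) = -1/7762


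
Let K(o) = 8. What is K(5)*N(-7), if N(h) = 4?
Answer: 32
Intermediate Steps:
K(5)*N(-7) = 8*4 = 32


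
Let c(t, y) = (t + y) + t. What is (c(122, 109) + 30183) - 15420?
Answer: 15116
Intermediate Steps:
c(t, y) = y + 2*t
(c(122, 109) + 30183) - 15420 = ((109 + 2*122) + 30183) - 15420 = ((109 + 244) + 30183) - 15420 = (353 + 30183) - 15420 = 30536 - 15420 = 15116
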